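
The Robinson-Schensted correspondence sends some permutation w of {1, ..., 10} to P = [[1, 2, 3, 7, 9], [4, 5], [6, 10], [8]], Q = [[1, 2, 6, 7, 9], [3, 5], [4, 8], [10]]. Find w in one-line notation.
Reverse RSK: for i = n, n-1, ..., 1, locate i in Q, remove the corresponding corner cell from P, and reverse-bump its entry up through P; the value ejected from row 1 is w(i).

So w = 8 10 4 1 2 6 7 5 9 3.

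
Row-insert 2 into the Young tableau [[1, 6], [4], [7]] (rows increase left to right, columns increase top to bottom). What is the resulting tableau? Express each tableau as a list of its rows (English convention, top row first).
In row 1, 2 replaces 6 (the leftmost entry greater than 2); 6 is bumped to row 2. 6 is appended to row 2. The new tableau is [[1, 2], [4, 6], [7]].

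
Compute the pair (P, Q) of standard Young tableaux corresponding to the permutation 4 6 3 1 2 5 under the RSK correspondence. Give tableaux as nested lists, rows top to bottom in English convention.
Insert each entry of the permutation into P by Schensted row insertion, recording in Q the position of each new cell.

After inserting 4: P = [[4]].
After inserting 6: P = [[4, 6]].
After inserting 3: P = [[3, 6], [4]].
After inserting 1: P = [[1, 6], [3], [4]].
After inserting 2: P = [[1, 2], [3, 6], [4]].
After inserting 5: P = [[1, 2, 5], [3, 6], [4]].

So P = [[1, 2, 5], [3, 6], [4]], Q = [[1, 2, 6], [3, 5], [4]].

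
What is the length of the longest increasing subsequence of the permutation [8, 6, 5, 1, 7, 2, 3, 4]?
4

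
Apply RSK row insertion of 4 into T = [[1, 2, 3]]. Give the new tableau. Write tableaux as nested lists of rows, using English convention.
[[1, 2, 3, 4]]

4 is larger than every entry of row 1, so it is appended to row 1. The new tableau is [[1, 2, 3, 4]].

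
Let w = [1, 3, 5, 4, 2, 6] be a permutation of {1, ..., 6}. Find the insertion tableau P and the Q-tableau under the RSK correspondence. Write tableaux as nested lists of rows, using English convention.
Insert each entry of the permutation into P by Schensted row insertion, recording in Q the position of each new cell.

Insert 1: appended to row 1. P = [[1]].
Insert 3: appended to row 1. P = [[1, 3]].
Insert 5: appended to row 1. P = [[1, 3, 5]].
Insert 4: 4 bumps 5 from row 1; 5 starts row 2. P = [[1, 3, 4], [5]].
Insert 2: 2 bumps 3 from row 1; 3 bumps 5 from row 2; 5 starts row 3. P = [[1, 2, 4], [3], [5]].
Insert 6: appended to row 1. P = [[1, 2, 4, 6], [3], [5]].

So P = [[1, 2, 4, 6], [3], [5]], Q = [[1, 2, 3, 6], [4], [5]].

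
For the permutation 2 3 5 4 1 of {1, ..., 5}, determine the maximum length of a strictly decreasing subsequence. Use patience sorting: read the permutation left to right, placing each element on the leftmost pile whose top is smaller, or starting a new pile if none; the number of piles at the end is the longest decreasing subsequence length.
3

2: new pile. tops = [2]
3: onto pile 1 (replacing 2). tops = [3]
5: onto pile 1 (replacing 3). tops = [5]
4: new pile. tops = [5, 4]
1: new pile. tops = [5, 4, 1]

3 piles, so the longest decreasing subsequence has length 3.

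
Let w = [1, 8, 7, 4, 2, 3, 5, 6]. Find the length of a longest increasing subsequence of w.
5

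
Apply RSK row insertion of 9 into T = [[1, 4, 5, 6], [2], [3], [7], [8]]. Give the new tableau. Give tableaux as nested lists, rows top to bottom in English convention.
9 is larger than every entry of row 1, so it is appended to row 1. The new tableau is [[1, 4, 5, 6, 9], [2], [3], [7], [8]].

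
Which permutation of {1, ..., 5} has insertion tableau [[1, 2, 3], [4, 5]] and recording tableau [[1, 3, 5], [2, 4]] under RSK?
Reverse RSK: for i = n, n-1, ..., 1, locate i in Q, remove the corresponding corner cell from P, and reverse-bump its entry up through P; the value ejected from row 1 is w(i).

So w = 4 1 5 2 3.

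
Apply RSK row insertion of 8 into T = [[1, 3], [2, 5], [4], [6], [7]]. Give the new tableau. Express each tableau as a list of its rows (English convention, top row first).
[[1, 3, 8], [2, 5], [4], [6], [7]]

8 is larger than every entry of row 1, so it is appended to row 1. The new tableau is [[1, 3, 8], [2, 5], [4], [6], [7]].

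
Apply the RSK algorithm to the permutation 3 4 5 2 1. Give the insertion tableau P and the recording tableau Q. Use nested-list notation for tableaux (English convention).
Insert each entry of the permutation into P by Schensted row insertion, recording in Q the position of each new cell.

After inserting 3: P = [[3]].
After inserting 4: P = [[3, 4]].
After inserting 5: P = [[3, 4, 5]].
After inserting 2: P = [[2, 4, 5], [3]].
After inserting 1: P = [[1, 4, 5], [2], [3]].

So P = [[1, 4, 5], [2], [3]], Q = [[1, 2, 3], [4], [5]].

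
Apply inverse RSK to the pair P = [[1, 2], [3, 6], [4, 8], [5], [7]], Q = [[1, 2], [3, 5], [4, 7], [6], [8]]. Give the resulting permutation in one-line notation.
Reverse the RSK construction: for i from n down to 1, find the cell of Q containing i, remove the entry at that cell from P, and reverse-bump it up through P; the value ejected from row 1 is w(i).

Step i=8: Q has 8 at row 5, column 1; remove 7 from row 5 of P and reverse-bump: 7 enters row 4 and ejects 5; 5 enters row 3 and ejects 4; 4 enters row 2 and ejects 3; 3 enters row 1 and ejects 2. So w(8) = 2. P is now [[1, 3], [4, 6], [5, 8], [7]].
Step i=7: Q has 7 at row 3, column 2; remove 8 from row 3 of P and reverse-bump: 8 enters row 2 and ejects 6; 6 enters row 1 and ejects 3. So w(7) = 3. P is now [[1, 6], [4, 8], [5], [7]].
Step i=6: Q has 6 at row 4, column 1; remove 7 from row 4 of P and reverse-bump: 7 enters row 3 and ejects 5; 5 enters row 2 and ejects 4; 4 enters row 1 and ejects 1. So w(6) = 1. P is now [[4, 6], [5, 8], [7]].
Step i=5: Q has 5 at row 2, column 2; remove 8 from row 2 of P and reverse-bump: 8 enters row 1 and ejects 6. So w(5) = 6. P is now [[4, 8], [5], [7]].
Step i=4: Q has 4 at row 3, column 1; remove 7 from row 3 of P and reverse-bump: 7 enters row 2 and ejects 5; 5 enters row 1 and ejects 4. So w(4) = 4. P is now [[5, 8], [7]].
Step i=3: Q has 3 at row 2, column 1; remove 7 from row 2 of P and reverse-bump: 7 enters row 1 and ejects 5. So w(3) = 5. P is now [[7, 8]].
Step i=2: Q has 2 at row 1, column 2; remove that cell from P, ejecting 8. So w(2) = 8. P is now [[7]].
Step i=1: Q has 1 at row 1, column 1; remove that cell from P, ejecting 7. So w(1) = 7. P is now [].

So w = 7 8 5 4 6 1 3 2.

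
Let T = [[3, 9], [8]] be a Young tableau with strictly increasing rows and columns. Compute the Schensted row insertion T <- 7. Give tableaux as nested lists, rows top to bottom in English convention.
[[3, 7], [8, 9]]

In row 1, 7 replaces 9 (the leftmost entry greater than 7); 9 is bumped to row 2. 9 is appended to row 2. The new tableau is [[3, 7], [8, 9]].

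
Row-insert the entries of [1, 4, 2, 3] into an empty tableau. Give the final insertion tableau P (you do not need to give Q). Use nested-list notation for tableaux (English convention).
P = [[1, 2, 3], [4]]

Insert 1: appended to row 1. P = [[1]].
Insert 4: appended to row 1. P = [[1, 4]].
Insert 2: 2 bumps 4 from row 1; 4 starts row 2. P = [[1, 2], [4]].
Insert 3: appended to row 1. P = [[1, 2, 3], [4]].

So P = [[1, 2, 3], [4]].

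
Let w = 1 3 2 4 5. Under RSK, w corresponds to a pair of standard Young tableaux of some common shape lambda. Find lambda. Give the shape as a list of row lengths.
Row-insert each entry into an empty tableau.

After inserting 1: P = [[1]].
After inserting 3: P = [[1, 3]].
After inserting 2: P = [[1, 2], [3]].
After inserting 4: P = [[1, 2, 4], [3]].
After inserting 5: P = [[1, 2, 4, 5], [3]].

The final insertion tableau P = [[1, 2, 4, 5], [3]] has shape [4, 1].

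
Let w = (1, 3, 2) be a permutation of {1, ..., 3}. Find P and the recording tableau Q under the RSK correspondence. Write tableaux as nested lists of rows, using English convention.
P = [[1, 2], [3]], Q = [[1, 2], [3]]

Insert each entry of the permutation into P by Schensted row insertion, recording in Q the position of each new cell.

Insert 1: appended to row 1. P = [[1]], Q = [[1]].
Insert 3: appended to row 1. P = [[1, 3]], Q = [[1, 2]].
Insert 2: 2 bumps 3 from row 1; 3 starts row 2. P = [[1, 2], [3]], Q = [[1, 2], [3]].

So P = [[1, 2], [3]], Q = [[1, 2], [3]].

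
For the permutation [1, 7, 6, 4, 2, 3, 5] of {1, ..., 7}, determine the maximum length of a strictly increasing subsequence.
4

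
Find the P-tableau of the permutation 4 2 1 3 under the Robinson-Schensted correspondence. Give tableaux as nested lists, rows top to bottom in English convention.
P = [[1, 3], [2], [4]]

After inserting 4: P = [[4]].
After inserting 2: P = [[2], [4]].
After inserting 1: P = [[1], [2], [4]].
After inserting 3: P = [[1, 3], [2], [4]].

So P = [[1, 3], [2], [4]].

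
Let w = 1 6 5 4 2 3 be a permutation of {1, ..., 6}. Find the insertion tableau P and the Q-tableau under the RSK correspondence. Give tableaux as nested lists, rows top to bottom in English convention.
Insert each entry of the permutation into P by Schensted row insertion, recording in Q the position of each new cell.

Insert 1: appended to row 1. P = [[1]].
Insert 6: appended to row 1. P = [[1, 6]].
Insert 5: 5 bumps 6 from row 1; 6 starts row 2. P = [[1, 5], [6]].
Insert 4: 4 bumps 5 from row 1; 5 bumps 6 from row 2; 6 starts row 3. P = [[1, 4], [5], [6]].
Insert 2: 2 bumps 4 from row 1; 4 bumps 5 from row 2; 5 bumps 6 from row 3; 6 starts row 4. P = [[1, 2], [4], [5], [6]].
Insert 3: appended to row 1. P = [[1, 2, 3], [4], [5], [6]].

So P = [[1, 2, 3], [4], [5], [6]], Q = [[1, 2, 6], [3], [4], [5]].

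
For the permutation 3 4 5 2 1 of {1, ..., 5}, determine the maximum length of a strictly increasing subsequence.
3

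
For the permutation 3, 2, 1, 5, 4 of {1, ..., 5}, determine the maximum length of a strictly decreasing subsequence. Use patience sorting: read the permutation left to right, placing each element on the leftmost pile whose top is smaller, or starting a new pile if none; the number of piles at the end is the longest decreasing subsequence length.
3: new pile. tops = [3]
2: new pile. tops = [3, 2]
1: new pile. tops = [3, 2, 1]
5: onto pile 1 (replacing 3). tops = [5, 2, 1]
4: onto pile 2 (replacing 2). tops = [5, 4, 1]

3 piles, so the longest decreasing subsequence has length 3.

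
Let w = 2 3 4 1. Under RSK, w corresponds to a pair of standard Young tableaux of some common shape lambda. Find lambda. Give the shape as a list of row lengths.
Row-insert each entry into an empty tableau.

After inserting 2: P = [[2]].
After inserting 3: P = [[2, 3]].
After inserting 4: P = [[2, 3, 4]].
After inserting 1: P = [[1, 3, 4], [2]].

The final insertion tableau P = [[1, 3, 4], [2]] has shape [3, 1].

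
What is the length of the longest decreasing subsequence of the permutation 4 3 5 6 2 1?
4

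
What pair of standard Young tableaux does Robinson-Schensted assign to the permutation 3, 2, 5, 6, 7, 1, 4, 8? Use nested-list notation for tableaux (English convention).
Insert each entry of the permutation into P by Schensted row insertion, recording in Q the position of each new cell.

Insert 3: appended to row 1. P = [[3]], Q = [[1]].
Insert 2: 2 bumps 3 from row 1; 3 starts row 2. P = [[2], [3]], Q = [[1], [2]].
Insert 5: appended to row 1. P = [[2, 5], [3]], Q = [[1, 3], [2]].
Insert 6: appended to row 1. P = [[2, 5, 6], [3]], Q = [[1, 3, 4], [2]].
Insert 7: appended to row 1. P = [[2, 5, 6, 7], [3]], Q = [[1, 3, 4, 5], [2]].
Insert 1: 1 bumps 2 from row 1; 2 bumps 3 from row 2; 3 starts row 3. P = [[1, 5, 6, 7], [2], [3]], Q = [[1, 3, 4, 5], [2], [6]].
Insert 4: 4 bumps 5 from row 1; 5 appends to row 2. P = [[1, 4, 6, 7], [2, 5], [3]], Q = [[1, 3, 4, 5], [2, 7], [6]].
Insert 8: appended to row 1. P = [[1, 4, 6, 7, 8], [2, 5], [3]], Q = [[1, 3, 4, 5, 8], [2, 7], [6]].

So P = [[1, 4, 6, 7, 8], [2, 5], [3]], Q = [[1, 3, 4, 5, 8], [2, 7], [6]].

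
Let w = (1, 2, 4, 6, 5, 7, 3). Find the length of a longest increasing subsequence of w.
5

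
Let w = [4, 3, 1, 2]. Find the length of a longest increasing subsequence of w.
2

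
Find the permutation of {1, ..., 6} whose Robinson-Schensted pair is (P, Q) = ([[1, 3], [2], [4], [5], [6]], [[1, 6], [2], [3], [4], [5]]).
6 5 4 2 1 3

Reverse the RSK construction: for i from n down to 1, find the cell of Q containing i, remove the entry at that cell from P, and reverse-bump it up through P; the value ejected from row 1 is w(i).

Step i=6: Q has 6 at row 1, column 2; remove that cell from P, ejecting 3. So w(6) = 3. P is now [[1], [2], [4], [5], [6]].
Step i=5: Q has 5 at row 5, column 1; remove 6 from row 5 of P and reverse-bump: 6 enters row 4 and ejects 5; 5 enters row 3 and ejects 4; 4 enters row 2 and ejects 2; 2 enters row 1 and ejects 1. So w(5) = 1. P is now [[2], [4], [5], [6]].
Step i=4: Q has 4 at row 4, column 1; remove 6 from row 4 of P and reverse-bump: 6 enters row 3 and ejects 5; 5 enters row 2 and ejects 4; 4 enters row 1 and ejects 2. So w(4) = 2. P is now [[4], [5], [6]].
Step i=3: Q has 3 at row 3, column 1; remove 6 from row 3 of P and reverse-bump: 6 enters row 2 and ejects 5; 5 enters row 1 and ejects 4. So w(3) = 4. P is now [[5], [6]].
Step i=2: Q has 2 at row 2, column 1; remove 6 from row 2 of P and reverse-bump: 6 enters row 1 and ejects 5. So w(2) = 5. P is now [[6]].
Step i=1: Q has 1 at row 1, column 1; remove that cell from P, ejecting 6. So w(1) = 6. P is now [].

So w = 6 5 4 2 1 3.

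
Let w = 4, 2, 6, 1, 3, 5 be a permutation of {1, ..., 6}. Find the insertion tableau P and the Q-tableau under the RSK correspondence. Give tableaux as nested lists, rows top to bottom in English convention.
Insert each entry of the permutation into P by Schensted row insertion, recording in Q the position of each new cell.

Insert 4: appended to row 1. P = [[4]].
Insert 2: 2 bumps 4 from row 1; 4 starts row 2. P = [[2], [4]].
Insert 6: appended to row 1. P = [[2, 6], [4]].
Insert 1: 1 bumps 2 from row 1; 2 bumps 4 from row 2; 4 starts row 3. P = [[1, 6], [2], [4]].
Insert 3: 3 bumps 6 from row 1; 6 appends to row 2. P = [[1, 3], [2, 6], [4]].
Insert 5: appended to row 1. P = [[1, 3, 5], [2, 6], [4]].

So P = [[1, 3, 5], [2, 6], [4]], Q = [[1, 3, 6], [2, 5], [4]].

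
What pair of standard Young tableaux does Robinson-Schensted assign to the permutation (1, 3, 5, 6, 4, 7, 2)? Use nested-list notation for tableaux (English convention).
Insert each entry of the permutation into P by Schensted row insertion, recording in Q the position of each new cell.

Insert 1: appended to row 1. P = [[1]], Q = [[1]].
Insert 3: appended to row 1. P = [[1, 3]], Q = [[1, 2]].
Insert 5: appended to row 1. P = [[1, 3, 5]], Q = [[1, 2, 3]].
Insert 6: appended to row 1. P = [[1, 3, 5, 6]], Q = [[1, 2, 3, 4]].
Insert 4: 4 bumps 5 from row 1; 5 starts row 2. P = [[1, 3, 4, 6], [5]], Q = [[1, 2, 3, 4], [5]].
Insert 7: appended to row 1. P = [[1, 3, 4, 6, 7], [5]], Q = [[1, 2, 3, 4, 6], [5]].
Insert 2: 2 bumps 3 from row 1; 3 bumps 5 from row 2; 5 starts row 3. P = [[1, 2, 4, 6, 7], [3], [5]], Q = [[1, 2, 3, 4, 6], [5], [7]].

So P = [[1, 2, 4, 6, 7], [3], [5]], Q = [[1, 2, 3, 4, 6], [5], [7]].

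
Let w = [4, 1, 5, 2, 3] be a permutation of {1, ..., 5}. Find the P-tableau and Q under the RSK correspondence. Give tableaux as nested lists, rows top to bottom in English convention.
P = [[1, 2, 3], [4, 5]], Q = [[1, 3, 5], [2, 4]]

Insert each entry of the permutation into P by Schensted row insertion, recording in Q the position of each new cell.

Insert 4: appended to row 1. P = [[4]].
Insert 1: 1 bumps 4 from row 1; 4 starts row 2. P = [[1], [4]].
Insert 5: appended to row 1. P = [[1, 5], [4]].
Insert 2: 2 bumps 5 from row 1; 5 appends to row 2. P = [[1, 2], [4, 5]].
Insert 3: appended to row 1. P = [[1, 2, 3], [4, 5]].

So P = [[1, 2, 3], [4, 5]], Q = [[1, 3, 5], [2, 4]].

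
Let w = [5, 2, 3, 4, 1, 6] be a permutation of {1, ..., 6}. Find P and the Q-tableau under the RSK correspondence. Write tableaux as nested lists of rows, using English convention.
P = [[1, 3, 4, 6], [2], [5]], Q = [[1, 3, 4, 6], [2], [5]]

Insert each entry of the permutation into P by Schensted row insertion, recording in Q the position of each new cell.

Insert 5: appended to row 1. P = [[5]].
Insert 2: 2 bumps 5 from row 1; 5 starts row 2. P = [[2], [5]].
Insert 3: appended to row 1. P = [[2, 3], [5]].
Insert 4: appended to row 1. P = [[2, 3, 4], [5]].
Insert 1: 1 bumps 2 from row 1; 2 bumps 5 from row 2; 5 starts row 3. P = [[1, 3, 4], [2], [5]].
Insert 6: appended to row 1. P = [[1, 3, 4, 6], [2], [5]].

So P = [[1, 3, 4, 6], [2], [5]], Q = [[1, 3, 4, 6], [2], [5]].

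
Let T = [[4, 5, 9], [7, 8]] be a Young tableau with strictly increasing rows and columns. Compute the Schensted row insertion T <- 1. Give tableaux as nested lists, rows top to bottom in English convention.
[[1, 5, 9], [4, 8], [7]]

In row 1, 1 replaces 4 (the leftmost entry greater than 1); 4 is bumped to row 2. In row 2, 4 replaces 7 (the leftmost entry greater than 4); 7 is bumped to row 3. 7 starts a new row 3. The new tableau is [[1, 5, 9], [4, 8], [7]].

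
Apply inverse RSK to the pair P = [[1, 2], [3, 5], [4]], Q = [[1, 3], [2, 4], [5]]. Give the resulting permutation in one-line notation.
4 1 5 3 2

Reverse RSK: for i = n, n-1, ..., 1, locate i in Q, remove the corresponding corner cell from P, and reverse-bump its entry up through P; the value ejected from row 1 is w(i).

So w = 4 1 5 3 2.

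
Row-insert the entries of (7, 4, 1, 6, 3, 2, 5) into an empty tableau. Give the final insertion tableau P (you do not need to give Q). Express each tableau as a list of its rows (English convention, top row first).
Insert 7: appended to row 1. P = [[7]].
Insert 4: 4 bumps 7 from row 1; 7 starts row 2. P = [[4], [7]].
Insert 1: 1 bumps 4 from row 1; 4 bumps 7 from row 2; 7 starts row 3. P = [[1], [4], [7]].
Insert 6: appended to row 1. P = [[1, 6], [4], [7]].
Insert 3: 3 bumps 6 from row 1; 6 appends to row 2. P = [[1, 3], [4, 6], [7]].
Insert 2: 2 bumps 3 from row 1; 3 bumps 4 from row 2; 4 bumps 7 from row 3; 7 starts row 4. P = [[1, 2], [3, 6], [4], [7]].
Insert 5: appended to row 1. P = [[1, 2, 5], [3, 6], [4], [7]].

So P = [[1, 2, 5], [3, 6], [4], [7]].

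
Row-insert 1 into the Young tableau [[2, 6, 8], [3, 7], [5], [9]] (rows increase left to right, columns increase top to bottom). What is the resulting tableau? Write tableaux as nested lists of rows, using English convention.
In row 1, 1 replaces 2 (the leftmost entry greater than 1); 2 is bumped to row 2. In row 2, 2 replaces 3 (the leftmost entry greater than 2); 3 is bumped to row 3. In row 3, 3 replaces 5 (the leftmost entry greater than 3); 5 is bumped to row 4. In row 4, 5 replaces 9 (the leftmost entry greater than 5); 9 is bumped to row 5. 9 starts a new row 5. The new tableau is [[1, 6, 8], [2, 7], [3], [5], [9]].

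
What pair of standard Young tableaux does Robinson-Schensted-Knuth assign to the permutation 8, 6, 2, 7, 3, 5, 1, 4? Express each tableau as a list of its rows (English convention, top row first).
Insert each entry of the permutation into P by Schensted row insertion, recording in Q the position of each new cell.

Insert 8: appended to row 1. P = [[8]], Q = [[1]].
Insert 6: 6 bumps 8 from row 1; 8 starts row 2. P = [[6], [8]], Q = [[1], [2]].
Insert 2: 2 bumps 6 from row 1; 6 bumps 8 from row 2; 8 starts row 3. P = [[2], [6], [8]], Q = [[1], [2], [3]].
Insert 7: appended to row 1. P = [[2, 7], [6], [8]], Q = [[1, 4], [2], [3]].
Insert 3: 3 bumps 7 from row 1; 7 appends to row 2. P = [[2, 3], [6, 7], [8]], Q = [[1, 4], [2, 5], [3]].
Insert 5: appended to row 1. P = [[2, 3, 5], [6, 7], [8]], Q = [[1, 4, 6], [2, 5], [3]].
Insert 1: 1 bumps 2 from row 1; 2 bumps 6 from row 2; 6 bumps 8 from row 3; 8 starts row 4. P = [[1, 3, 5], [2, 7], [6], [8]], Q = [[1, 4, 6], [2, 5], [3], [7]].
Insert 4: 4 bumps 5 from row 1; 5 bumps 7 from row 2; 7 appends to row 3. P = [[1, 3, 4], [2, 5], [6, 7], [8]], Q = [[1, 4, 6], [2, 5], [3, 8], [7]].

So P = [[1, 3, 4], [2, 5], [6, 7], [8]], Q = [[1, 4, 6], [2, 5], [3, 8], [7]].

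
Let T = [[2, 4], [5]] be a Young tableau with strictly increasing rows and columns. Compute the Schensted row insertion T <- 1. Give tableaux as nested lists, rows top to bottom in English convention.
[[1, 4], [2], [5]]

In row 1, 1 replaces 2 (the leftmost entry greater than 1); 2 is bumped to row 2. In row 2, 2 replaces 5 (the leftmost entry greater than 2); 5 is bumped to row 3. 5 starts a new row 3. The new tableau is [[1, 4], [2], [5]].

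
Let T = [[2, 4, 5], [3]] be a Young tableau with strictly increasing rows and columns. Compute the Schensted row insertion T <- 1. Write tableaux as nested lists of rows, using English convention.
[[1, 4, 5], [2], [3]]

In row 1, 1 replaces 2 (the leftmost entry greater than 1); 2 is bumped to row 2. In row 2, 2 replaces 3 (the leftmost entry greater than 2); 3 is bumped to row 3. 3 starts a new row 3. The new tableau is [[1, 4, 5], [2], [3]].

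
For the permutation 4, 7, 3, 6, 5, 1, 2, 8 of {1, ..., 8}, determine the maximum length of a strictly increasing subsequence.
3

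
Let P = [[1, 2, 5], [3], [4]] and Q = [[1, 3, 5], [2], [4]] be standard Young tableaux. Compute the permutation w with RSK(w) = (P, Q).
4 1 3 2 5

Reverse the RSK construction: for i from n down to 1, find the cell of Q containing i, remove the entry at that cell from P, and reverse-bump it up through P; the value ejected from row 1 is w(i).

Step i=5: Q has 5 at row 1, column 3; remove that cell from P, ejecting 5. So w(5) = 5. P is now [[1, 2], [3], [4]].
Step i=4: Q has 4 at row 3, column 1; remove 4 from row 3 of P and reverse-bump: 4 enters row 2 and ejects 3; 3 enters row 1 and ejects 2. So w(4) = 2. P is now [[1, 3], [4]].
Step i=3: Q has 3 at row 1, column 2; remove that cell from P, ejecting 3. So w(3) = 3. P is now [[1], [4]].
Step i=2: Q has 2 at row 2, column 1; remove 4 from row 2 of P and reverse-bump: 4 enters row 1 and ejects 1. So w(2) = 1. P is now [[4]].
Step i=1: Q has 1 at row 1, column 1; remove that cell from P, ejecting 4. So w(1) = 4. P is now [].

So w = 4 1 3 2 5.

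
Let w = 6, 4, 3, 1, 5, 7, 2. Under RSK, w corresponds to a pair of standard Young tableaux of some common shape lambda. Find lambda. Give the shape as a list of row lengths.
[3, 2, 1, 1]

RSK row insertion gives P = [[1, 2, 7], [3, 5], [4], [6]], which has shape [3, 2, 1, 1].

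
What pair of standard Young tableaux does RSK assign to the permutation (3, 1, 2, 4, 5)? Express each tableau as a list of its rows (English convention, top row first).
Insert each entry of the permutation into P by Schensted row insertion, recording in Q the position of each new cell.

Insert 3: appended to row 1. P = [[3]], Q = [[1]].
Insert 1: 1 bumps 3 from row 1; 3 starts row 2. P = [[1], [3]], Q = [[1], [2]].
Insert 2: appended to row 1. P = [[1, 2], [3]], Q = [[1, 3], [2]].
Insert 4: appended to row 1. P = [[1, 2, 4], [3]], Q = [[1, 3, 4], [2]].
Insert 5: appended to row 1. P = [[1, 2, 4, 5], [3]], Q = [[1, 3, 4, 5], [2]].

So P = [[1, 2, 4, 5], [3]], Q = [[1, 3, 4, 5], [2]].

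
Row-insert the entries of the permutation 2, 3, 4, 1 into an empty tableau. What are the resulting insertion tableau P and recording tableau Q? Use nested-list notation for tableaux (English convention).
P = [[1, 3, 4], [2]], Q = [[1, 2, 3], [4]]

Insert each entry of the permutation into P by Schensted row insertion, recording in Q the position of each new cell.

Insert 2: appended to row 1. P = [[2]].
Insert 3: appended to row 1. P = [[2, 3]].
Insert 4: appended to row 1. P = [[2, 3, 4]].
Insert 1: 1 bumps 2 from row 1; 2 starts row 2. P = [[1, 3, 4], [2]].

So P = [[1, 3, 4], [2]], Q = [[1, 2, 3], [4]].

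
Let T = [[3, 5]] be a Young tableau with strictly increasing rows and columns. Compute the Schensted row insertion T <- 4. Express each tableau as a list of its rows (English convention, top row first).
In row 1, 4 replaces 5 (the leftmost entry greater than 4); 5 is bumped to row 2. 5 starts a new row 2. The new tableau is [[3, 4], [5]].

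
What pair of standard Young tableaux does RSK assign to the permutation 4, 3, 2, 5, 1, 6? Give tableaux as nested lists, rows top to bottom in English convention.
P = [[1, 5, 6], [2], [3], [4]], Q = [[1, 4, 6], [2], [3], [5]]

Insert each entry of the permutation into P by Schensted row insertion, recording in Q the position of each new cell.

Insert 4: appended to row 1. P = [[4]].
Insert 3: 3 bumps 4 from row 1; 4 starts row 2. P = [[3], [4]].
Insert 2: 2 bumps 3 from row 1; 3 bumps 4 from row 2; 4 starts row 3. P = [[2], [3], [4]].
Insert 5: appended to row 1. P = [[2, 5], [3], [4]].
Insert 1: 1 bumps 2 from row 1; 2 bumps 3 from row 2; 3 bumps 4 from row 3; 4 starts row 4. P = [[1, 5], [2], [3], [4]].
Insert 6: appended to row 1. P = [[1, 5, 6], [2], [3], [4]].

So P = [[1, 5, 6], [2], [3], [4]], Q = [[1, 4, 6], [2], [3], [5]].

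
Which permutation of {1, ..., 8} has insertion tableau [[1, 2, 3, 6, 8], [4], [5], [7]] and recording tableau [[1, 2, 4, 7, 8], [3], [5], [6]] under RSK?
1 7 2 5 4 3 6 8

Reverse the RSK construction: for i from n down to 1, find the cell of Q containing i, remove the entry at that cell from P, and reverse-bump it up through P; the value ejected from row 1 is w(i).

Step i=8: Q has 8 at row 1, column 5; remove that cell from P, ejecting 8. So w(8) = 8. P is now [[1, 2, 3, 6], [4], [5], [7]].
Step i=7: Q has 7 at row 1, column 4; remove that cell from P, ejecting 6. So w(7) = 6. P is now [[1, 2, 3], [4], [5], [7]].
Step i=6: Q has 6 at row 4, column 1; remove 7 from row 4 of P and reverse-bump: 7 enters row 3 and ejects 5; 5 enters row 2 and ejects 4; 4 enters row 1 and ejects 3. So w(6) = 3. P is now [[1, 2, 4], [5], [7]].
Step i=5: Q has 5 at row 3, column 1; remove 7 from row 3 of P and reverse-bump: 7 enters row 2 and ejects 5; 5 enters row 1 and ejects 4. So w(5) = 4. P is now [[1, 2, 5], [7]].
Step i=4: Q has 4 at row 1, column 3; remove that cell from P, ejecting 5. So w(4) = 5. P is now [[1, 2], [7]].
Step i=3: Q has 3 at row 2, column 1; remove 7 from row 2 of P and reverse-bump: 7 enters row 1 and ejects 2. So w(3) = 2. P is now [[1, 7]].
Step i=2: Q has 2 at row 1, column 2; remove that cell from P, ejecting 7. So w(2) = 7. P is now [[1]].
Step i=1: Q has 1 at row 1, column 1; remove that cell from P, ejecting 1. So w(1) = 1. P is now [].

So w = 1 7 2 5 4 3 6 8.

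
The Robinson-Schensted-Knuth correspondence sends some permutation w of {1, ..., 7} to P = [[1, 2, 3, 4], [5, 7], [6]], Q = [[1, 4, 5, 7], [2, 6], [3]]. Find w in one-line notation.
Reverse the RSK construction: for i from n down to 1, find the cell of Q containing i, remove the entry at that cell from P, and reverse-bump it up through P; the value ejected from row 1 is w(i).

Step i=7: Q has 7 at row 1, column 4; remove that cell from P, ejecting 4. So w(7) = 4. P is now [[1, 2, 3], [5, 7], [6]].
Step i=6: Q has 6 at row 2, column 2; remove 7 from row 2 of P and reverse-bump: 7 enters row 1 and ejects 3. So w(6) = 3. P is now [[1, 2, 7], [5], [6]].
Step i=5: Q has 5 at row 1, column 3; remove that cell from P, ejecting 7. So w(5) = 7. P is now [[1, 2], [5], [6]].
Step i=4: Q has 4 at row 1, column 2; remove that cell from P, ejecting 2. So w(4) = 2. P is now [[1], [5], [6]].
Step i=3: Q has 3 at row 3, column 1; remove 6 from row 3 of P and reverse-bump: 6 enters row 2 and ejects 5; 5 enters row 1 and ejects 1. So w(3) = 1. P is now [[5], [6]].
Step i=2: Q has 2 at row 2, column 1; remove 6 from row 2 of P and reverse-bump: 6 enters row 1 and ejects 5. So w(2) = 5. P is now [[6]].
Step i=1: Q has 1 at row 1, column 1; remove that cell from P, ejecting 6. So w(1) = 6. P is now [].

So w = 6 5 1 2 7 3 4.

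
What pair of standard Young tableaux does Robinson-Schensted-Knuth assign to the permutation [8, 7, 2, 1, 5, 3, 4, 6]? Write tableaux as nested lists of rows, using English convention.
Insert each entry of the permutation into P by Schensted row insertion, recording in Q the position of each new cell.

Insert 8: appended to row 1. P = [[8]], Q = [[1]].
Insert 7: 7 bumps 8 from row 1; 8 starts row 2. P = [[7], [8]], Q = [[1], [2]].
Insert 2: 2 bumps 7 from row 1; 7 bumps 8 from row 2; 8 starts row 3. P = [[2], [7], [8]], Q = [[1], [2], [3]].
Insert 1: 1 bumps 2 from row 1; 2 bumps 7 from row 2; 7 bumps 8 from row 3; 8 starts row 4. P = [[1], [2], [7], [8]], Q = [[1], [2], [3], [4]].
Insert 5: appended to row 1. P = [[1, 5], [2], [7], [8]], Q = [[1, 5], [2], [3], [4]].
Insert 3: 3 bumps 5 from row 1; 5 appends to row 2. P = [[1, 3], [2, 5], [7], [8]], Q = [[1, 5], [2, 6], [3], [4]].
Insert 4: appended to row 1. P = [[1, 3, 4], [2, 5], [7], [8]], Q = [[1, 5, 7], [2, 6], [3], [4]].
Insert 6: appended to row 1. P = [[1, 3, 4, 6], [2, 5], [7], [8]], Q = [[1, 5, 7, 8], [2, 6], [3], [4]].

So P = [[1, 3, 4, 6], [2, 5], [7], [8]], Q = [[1, 5, 7, 8], [2, 6], [3], [4]].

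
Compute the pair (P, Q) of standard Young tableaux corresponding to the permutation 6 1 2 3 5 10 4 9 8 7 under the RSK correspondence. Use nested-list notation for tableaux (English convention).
P = [[1, 2, 3, 4, 7], [5, 8], [6, 9], [10]], Q = [[1, 3, 4, 5, 6], [2, 8], [7, 9], [10]]

Insert each entry of the permutation into P by Schensted row insertion, recording in Q the position of each new cell.

After inserting 6: P = [[6]].
After inserting 1: P = [[1], [6]].
After inserting 2: P = [[1, 2], [6]].
After inserting 3: P = [[1, 2, 3], [6]].
After inserting 5: P = [[1, 2, 3, 5], [6]].
After inserting 10: P = [[1, 2, 3, 5, 10], [6]].
After inserting 4: P = [[1, 2, 3, 4, 10], [5], [6]].
After inserting 9: P = [[1, 2, 3, 4, 9], [5, 10], [6]].
After inserting 8: P = [[1, 2, 3, 4, 8], [5, 9], [6, 10]].
After inserting 7: P = [[1, 2, 3, 4, 7], [5, 8], [6, 9], [10]].

So P = [[1, 2, 3, 4, 7], [5, 8], [6, 9], [10]], Q = [[1, 3, 4, 5, 6], [2, 8], [7, 9], [10]].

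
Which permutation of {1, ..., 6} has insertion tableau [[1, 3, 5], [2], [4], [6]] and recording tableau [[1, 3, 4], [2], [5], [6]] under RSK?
Reverse the RSK construction: for i from n down to 1, find the cell of Q containing i, remove the entry at that cell from P, and reverse-bump it up through P; the value ejected from row 1 is w(i).

Step i=6: Q has 6 at row 4, column 1; remove 6 from row 4 of P and reverse-bump: 6 enters row 3 and ejects 4; 4 enters row 2 and ejects 2; 2 enters row 1 and ejects 1. So w(6) = 1. P is now [[2, 3, 5], [4], [6]].
Step i=5: Q has 5 at row 3, column 1; remove 6 from row 3 of P and reverse-bump: 6 enters row 2 and ejects 4; 4 enters row 1 and ejects 3. So w(5) = 3. P is now [[2, 4, 5], [6]].
Step i=4: Q has 4 at row 1, column 3; remove that cell from P, ejecting 5. So w(4) = 5. P is now [[2, 4], [6]].
Step i=3: Q has 3 at row 1, column 2; remove that cell from P, ejecting 4. So w(3) = 4. P is now [[2], [6]].
Step i=2: Q has 2 at row 2, column 1; remove 6 from row 2 of P and reverse-bump: 6 enters row 1 and ejects 2. So w(2) = 2. P is now [[6]].
Step i=1: Q has 1 at row 1, column 1; remove that cell from P, ejecting 6. So w(1) = 6. P is now [].

So w = 6 2 4 5 3 1.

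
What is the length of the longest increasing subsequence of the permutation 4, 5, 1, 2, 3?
3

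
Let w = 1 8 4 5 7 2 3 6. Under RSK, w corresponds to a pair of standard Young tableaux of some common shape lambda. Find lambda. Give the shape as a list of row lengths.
[4, 3, 1]

Row-insert each entry into an empty tableau.

After inserting 1: P = [[1]].
After inserting 8: P = [[1, 8]].
After inserting 4: P = [[1, 4], [8]].
After inserting 5: P = [[1, 4, 5], [8]].
After inserting 7: P = [[1, 4, 5, 7], [8]].
After inserting 2: P = [[1, 2, 5, 7], [4], [8]].
After inserting 3: P = [[1, 2, 3, 7], [4, 5], [8]].
After inserting 6: P = [[1, 2, 3, 6], [4, 5, 7], [8]].

The final insertion tableau P = [[1, 2, 3, 6], [4, 5, 7], [8]] has shape [4, 3, 1].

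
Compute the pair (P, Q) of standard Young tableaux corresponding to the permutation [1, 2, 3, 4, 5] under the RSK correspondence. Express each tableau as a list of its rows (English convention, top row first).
Insert each entry of the permutation into P by Schensted row insertion, recording in Q the position of each new cell.

Insert 1: appended to row 1. P = [[1]], Q = [[1]].
Insert 2: appended to row 1. P = [[1, 2]], Q = [[1, 2]].
Insert 3: appended to row 1. P = [[1, 2, 3]], Q = [[1, 2, 3]].
Insert 4: appended to row 1. P = [[1, 2, 3, 4]], Q = [[1, 2, 3, 4]].
Insert 5: appended to row 1. P = [[1, 2, 3, 4, 5]], Q = [[1, 2, 3, 4, 5]].

So P = [[1, 2, 3, 4, 5]], Q = [[1, 2, 3, 4, 5]].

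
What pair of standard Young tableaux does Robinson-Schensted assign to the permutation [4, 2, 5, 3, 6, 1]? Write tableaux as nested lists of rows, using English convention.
Insert each entry of the permutation into P by Schensted row insertion, recording in Q the position of each new cell.

Insert 4: appended to row 1. P = [[4]].
Insert 2: 2 bumps 4 from row 1; 4 starts row 2. P = [[2], [4]].
Insert 5: appended to row 1. P = [[2, 5], [4]].
Insert 3: 3 bumps 5 from row 1; 5 appends to row 2. P = [[2, 3], [4, 5]].
Insert 6: appended to row 1. P = [[2, 3, 6], [4, 5]].
Insert 1: 1 bumps 2 from row 1; 2 bumps 4 from row 2; 4 starts row 3. P = [[1, 3, 6], [2, 5], [4]].

So P = [[1, 3, 6], [2, 5], [4]], Q = [[1, 3, 5], [2, 4], [6]].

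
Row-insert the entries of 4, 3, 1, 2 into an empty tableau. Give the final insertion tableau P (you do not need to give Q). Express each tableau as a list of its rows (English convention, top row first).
Insert 4: appended to row 1. P = [[4]].
Insert 3: 3 bumps 4 from row 1; 4 starts row 2. P = [[3], [4]].
Insert 1: 1 bumps 3 from row 1; 3 bumps 4 from row 2; 4 starts row 3. P = [[1], [3], [4]].
Insert 2: appended to row 1. P = [[1, 2], [3], [4]].

So P = [[1, 2], [3], [4]].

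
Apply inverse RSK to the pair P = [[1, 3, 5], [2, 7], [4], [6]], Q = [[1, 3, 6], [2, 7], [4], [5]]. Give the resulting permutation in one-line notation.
Reverse the RSK construction: for i from n down to 1, find the cell of Q containing i, remove the entry at that cell from P, and reverse-bump it up through P; the value ejected from row 1 is w(i).

Step i=7: Q has 7 at row 2, column 2; remove 7 from row 2 of P and reverse-bump: 7 enters row 1 and ejects 5. So w(7) = 5. P is now [[1, 3, 7], [2], [4], [6]].
Step i=6: Q has 6 at row 1, column 3; remove that cell from P, ejecting 7. So w(6) = 7. P is now [[1, 3], [2], [4], [6]].
Step i=5: Q has 5 at row 4, column 1; remove 6 from row 4 of P and reverse-bump: 6 enters row 3 and ejects 4; 4 enters row 2 and ejects 2; 2 enters row 1 and ejects 1. So w(5) = 1. P is now [[2, 3], [4], [6]].
Step i=4: Q has 4 at row 3, column 1; remove 6 from row 3 of P and reverse-bump: 6 enters row 2 and ejects 4; 4 enters row 1 and ejects 3. So w(4) = 3. P is now [[2, 4], [6]].
Step i=3: Q has 3 at row 1, column 2; remove that cell from P, ejecting 4. So w(3) = 4. P is now [[2], [6]].
Step i=2: Q has 2 at row 2, column 1; remove 6 from row 2 of P and reverse-bump: 6 enters row 1 and ejects 2. So w(2) = 2. P is now [[6]].
Step i=1: Q has 1 at row 1, column 1; remove that cell from P, ejecting 6. So w(1) = 6. P is now [].

So w = 6 2 4 3 1 7 5.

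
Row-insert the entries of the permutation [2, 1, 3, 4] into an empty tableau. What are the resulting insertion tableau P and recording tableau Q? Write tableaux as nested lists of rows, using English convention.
P = [[1, 3, 4], [2]], Q = [[1, 3, 4], [2]]

Insert each entry of the permutation into P by Schensted row insertion, recording in Q the position of each new cell.

Insert 2: appended to row 1. P = [[2]], Q = [[1]].
Insert 1: 1 bumps 2 from row 1; 2 starts row 2. P = [[1], [2]], Q = [[1], [2]].
Insert 3: appended to row 1. P = [[1, 3], [2]], Q = [[1, 3], [2]].
Insert 4: appended to row 1. P = [[1, 3, 4], [2]], Q = [[1, 3, 4], [2]].

So P = [[1, 3, 4], [2]], Q = [[1, 3, 4], [2]].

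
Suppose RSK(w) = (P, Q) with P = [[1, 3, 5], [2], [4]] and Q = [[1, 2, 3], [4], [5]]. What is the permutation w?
2 4 5 3 1

Reverse the RSK construction: for i from n down to 1, find the cell of Q containing i, remove the entry at that cell from P, and reverse-bump it up through P; the value ejected from row 1 is w(i).

Step i=5: Q has 5 at row 3, column 1; remove 4 from row 3 of P and reverse-bump: 4 enters row 2 and ejects 2; 2 enters row 1 and ejects 1. So w(5) = 1. P is now [[2, 3, 5], [4]].
Step i=4: Q has 4 at row 2, column 1; remove 4 from row 2 of P and reverse-bump: 4 enters row 1 and ejects 3. So w(4) = 3. P is now [[2, 4, 5]].
Step i=3: Q has 3 at row 1, column 3; remove that cell from P, ejecting 5. So w(3) = 5. P is now [[2, 4]].
Step i=2: Q has 2 at row 1, column 2; remove that cell from P, ejecting 4. So w(2) = 4. P is now [[2]].
Step i=1: Q has 1 at row 1, column 1; remove that cell from P, ejecting 2. So w(1) = 2. P is now [].

So w = 2 4 5 3 1.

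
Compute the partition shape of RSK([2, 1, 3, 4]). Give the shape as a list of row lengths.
Row-insert each entry into an empty tableau.

After inserting 2: P = [[2]].
After inserting 1: P = [[1], [2]].
After inserting 3: P = [[1, 3], [2]].
After inserting 4: P = [[1, 3, 4], [2]].

The final insertion tableau P = [[1, 3, 4], [2]] has shape [3, 1].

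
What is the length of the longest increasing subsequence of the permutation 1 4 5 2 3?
3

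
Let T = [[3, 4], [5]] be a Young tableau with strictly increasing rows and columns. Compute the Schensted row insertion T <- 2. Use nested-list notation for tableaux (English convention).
[[2, 4], [3], [5]]

In row 1, 2 replaces 3 (the leftmost entry greater than 2); 3 is bumped to row 2. In row 2, 3 replaces 5 (the leftmost entry greater than 3); 5 is bumped to row 3. 5 starts a new row 3. The new tableau is [[2, 4], [3], [5]].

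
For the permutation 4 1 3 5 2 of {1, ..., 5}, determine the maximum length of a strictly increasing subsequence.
3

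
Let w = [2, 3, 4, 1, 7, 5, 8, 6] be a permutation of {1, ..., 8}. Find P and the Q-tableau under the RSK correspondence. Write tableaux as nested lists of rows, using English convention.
Insert each entry of the permutation into P by Schensted row insertion, recording in Q the position of each new cell.

After inserting 2: P = [[2]].
After inserting 3: P = [[2, 3]].
After inserting 4: P = [[2, 3, 4]].
After inserting 1: P = [[1, 3, 4], [2]].
After inserting 7: P = [[1, 3, 4, 7], [2]].
After inserting 5: P = [[1, 3, 4, 5], [2, 7]].
After inserting 8: P = [[1, 3, 4, 5, 8], [2, 7]].
After inserting 6: P = [[1, 3, 4, 5, 6], [2, 7, 8]].

So P = [[1, 3, 4, 5, 6], [2, 7, 8]], Q = [[1, 2, 3, 5, 7], [4, 6, 8]].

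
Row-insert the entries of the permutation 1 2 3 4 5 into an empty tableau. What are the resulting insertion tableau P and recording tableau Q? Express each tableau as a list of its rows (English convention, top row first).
Insert each entry of the permutation into P by Schensted row insertion, recording in Q the position of each new cell.

Insert 1: appended to row 1. P = [[1]], Q = [[1]].
Insert 2: appended to row 1. P = [[1, 2]], Q = [[1, 2]].
Insert 3: appended to row 1. P = [[1, 2, 3]], Q = [[1, 2, 3]].
Insert 4: appended to row 1. P = [[1, 2, 3, 4]], Q = [[1, 2, 3, 4]].
Insert 5: appended to row 1. P = [[1, 2, 3, 4, 5]], Q = [[1, 2, 3, 4, 5]].

So P = [[1, 2, 3, 4, 5]], Q = [[1, 2, 3, 4, 5]].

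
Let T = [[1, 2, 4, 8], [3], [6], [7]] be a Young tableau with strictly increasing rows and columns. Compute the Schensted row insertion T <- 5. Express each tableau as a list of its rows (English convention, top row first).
[[1, 2, 4, 5], [3, 8], [6], [7]]

In row 1, 5 replaces 8 (the leftmost entry greater than 5); 8 is bumped to row 2. 8 is appended to row 2. The new tableau is [[1, 2, 4, 5], [3, 8], [6], [7]].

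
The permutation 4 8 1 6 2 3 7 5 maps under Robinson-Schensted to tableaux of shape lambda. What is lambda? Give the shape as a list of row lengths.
[4, 3, 1]

Row-insert each entry into an empty tableau.

After inserting 4: P = [[4]].
After inserting 8: P = [[4, 8]].
After inserting 1: P = [[1, 8], [4]].
After inserting 6: P = [[1, 6], [4, 8]].
After inserting 2: P = [[1, 2], [4, 6], [8]].
After inserting 3: P = [[1, 2, 3], [4, 6], [8]].
After inserting 7: P = [[1, 2, 3, 7], [4, 6], [8]].
After inserting 5: P = [[1, 2, 3, 5], [4, 6, 7], [8]].

The final insertion tableau P = [[1, 2, 3, 5], [4, 6, 7], [8]] has shape [4, 3, 1].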